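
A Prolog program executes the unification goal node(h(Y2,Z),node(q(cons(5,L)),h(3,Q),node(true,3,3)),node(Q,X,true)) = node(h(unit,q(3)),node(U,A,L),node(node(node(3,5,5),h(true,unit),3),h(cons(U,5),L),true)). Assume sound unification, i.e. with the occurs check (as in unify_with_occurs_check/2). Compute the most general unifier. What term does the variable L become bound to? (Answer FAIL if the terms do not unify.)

Decompose node/3: h(Y2,Z) = h(unit,q(3)),  node(q(cons(5,L)),h(3,Q),node(true,3,3)) = node(U,A,L),  node(Q,X,true) = node(node(node(3,5,5),h(true,unit),3),h(cons(U,5),L),true).
Decompose h/2: Y2 = unit,  Z = q(3).
Bind Y2 := unit; no other remaining equation mentions Y2.
Bind Z := q(3); no other remaining equation mentions Z.
Decompose node/3: q(cons(5,L)) = U,  h(3,Q) = A,  node(true,3,3) = L.
Bind U := q(cons(5,L)); substituting into the one remaining equation that mentions U gives: node(Q,X,true) = node(node(node(3,5,5),h(true,unit),3),h(cons(q(cons(5,L)),5),L),true).
Bind A := h(3,Q); no other remaining equation mentions A.
Bind L := node(true,3,3); substituting into the remaining equation gives: node(Q,X,true) = node(node(node(3,5,5),h(true,unit),3),h(cons(q(cons(5,node(true,3,3))),5),node(true,3,3)),true). Substituting into the earlier binding gives U := q(cons(5,node(true,3,3))).
Decompose node/3: Q = node(node(3,5,5),h(true,unit),3),  X = h(cons(q(cons(5,node(true,3,3))),5),node(true,3,3)),  true = true.
Bind Q := node(node(3,5,5),h(true,unit),3); no other remaining equation mentions Q. Substituting into the earlier binding gives A := h(3,node(node(3,5,5),h(true,unit),3)).
Bind X := h(cons(q(cons(5,node(true,3,3))),5),node(true,3,3)); no other remaining equation mentions X.
Delete trivial equation true = true.
MGU = { Y2 ↦ unit, Z ↦ q(3), U ↦ q(cons(5,node(true,3,3))), A ↦ h(3,node(node(3,5,5),h(true,unit),3)), L ↦ node(true,3,3), Q ↦ node(node(3,5,5),h(true,unit),3), X ↦ h(cons(q(cons(5,node(true,3,3))),5),node(true,3,3)) }, so L ↦ node(true,3,3).

node(true,3,3)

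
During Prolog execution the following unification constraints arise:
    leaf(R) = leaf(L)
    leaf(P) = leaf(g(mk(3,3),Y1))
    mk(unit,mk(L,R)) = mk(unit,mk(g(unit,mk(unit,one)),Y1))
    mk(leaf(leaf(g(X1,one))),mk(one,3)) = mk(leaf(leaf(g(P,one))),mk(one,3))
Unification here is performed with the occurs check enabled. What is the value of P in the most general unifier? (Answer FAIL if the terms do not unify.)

g(mk(3,3),g(unit,mk(unit,one)))

Decompose leaf/1: R = L.
Bind R := L; substituting into the one remaining equation that mentions R gives: mk(unit,mk(L,L)) = mk(unit,mk(g(unit,mk(unit,one)),Y1)).
Decompose leaf/1: P = g(mk(3,3),Y1).
Bind P := g(mk(3,3),Y1); substituting into the one remaining equation that mentions P gives: mk(leaf(leaf(g(X1,one))),mk(one,3)) = mk(leaf(leaf(g(g(mk(3,3),Y1),one))),mk(one,3)).
Decompose mk/2: unit = unit,  mk(L,L) = mk(g(unit,mk(unit,one)),Y1).
Delete trivial equation unit = unit.
Decompose mk/2: L = g(unit,mk(unit,one)),  L = Y1.
Bind L := g(unit,mk(unit,one)); substituting into the one remaining equation that mentions L gives: g(unit,mk(unit,one)) = Y1. Substituting into the earlier binding gives R := g(unit,mk(unit,one)).
Bind Y1 := g(unit,mk(unit,one)); substituting into the remaining equation gives: mk(leaf(leaf(g(X1,one))),mk(one,3)) = mk(leaf(leaf(g(g(mk(3,3),g(unit,mk(unit,one))),one))),mk(one,3)). Substituting into the earlier binding gives P := g(mk(3,3),g(unit,mk(unit,one))).
Decompose mk/2: leaf(leaf(g(X1,one))) = leaf(leaf(g(g(mk(3,3),g(unit,mk(unit,one))),one))),  mk(one,3) = mk(one,3).
Decompose leaf/1: leaf(g(X1,one)) = leaf(g(g(mk(3,3),g(unit,mk(unit,one))),one)).
Decompose leaf/1: g(X1,one) = g(g(mk(3,3),g(unit,mk(unit,one))),one).
Decompose g/2: X1 = g(mk(3,3),g(unit,mk(unit,one))),  one = one.
Bind X1 := g(mk(3,3),g(unit,mk(unit,one))); no other remaining equation mentions X1.
Delete trivial equation one = one.
Delete trivial equation mk(one,3) = mk(one,3).
MGU = { R = g(unit,mk(unit,one)), P = g(mk(3,3),g(unit,mk(unit,one))), L = g(unit,mk(unit,one)), Y1 = g(unit,mk(unit,one)), X1 = g(mk(3,3),g(unit,mk(unit,one))) }, so P = g(mk(3,3),g(unit,mk(unit,one))).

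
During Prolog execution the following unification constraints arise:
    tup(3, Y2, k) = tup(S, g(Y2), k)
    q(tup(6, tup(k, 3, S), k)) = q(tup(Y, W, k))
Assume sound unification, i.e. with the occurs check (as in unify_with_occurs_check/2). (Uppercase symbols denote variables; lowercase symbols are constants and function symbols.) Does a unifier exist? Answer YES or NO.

Decompose tup/3: 3 = S,  Y2 = g(Y2),  k = k.
Bind S := 3; substituting into the one remaining equation that mentions S gives: q(tup(6, tup(k, 3, 3), k)) = q(tup(Y, W, k)).
Occurs check fails: Y2 occurs in g(Y2); the equation Y2 = g(Y2) has no finite solution.

NO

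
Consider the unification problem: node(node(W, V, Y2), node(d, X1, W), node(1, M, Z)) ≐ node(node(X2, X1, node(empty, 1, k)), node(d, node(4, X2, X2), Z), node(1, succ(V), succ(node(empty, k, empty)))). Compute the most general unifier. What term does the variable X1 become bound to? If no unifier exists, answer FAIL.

Decompose node/3: node(W, V, Y2) ≐ node(X2, X1, node(empty, 1, k)),  node(d, X1, W) ≐ node(d, node(4, X2, X2), Z),  node(1, M, Z) ≐ node(1, succ(V), succ(node(empty, k, empty))).
Decompose node/3: W ≐ X2,  V ≐ X1,  Y2 ≐ node(empty, 1, k).
Bind W := X2; substituting into the one remaining equation that mentions W gives: node(d, X1, X2) ≐ node(d, node(4, X2, X2), Z).
Bind V := X1; substituting into the one remaining equation that mentions V gives: node(1, M, Z) ≐ node(1, succ(X1), succ(node(empty, k, empty))).
Bind Y2 := node(empty, 1, k); no other remaining equation mentions Y2.
Decompose node/3: d ≐ d,  X1 ≐ node(4, X2, X2),  X2 ≐ Z.
Delete trivial equation d ≐ d.
Bind X1 := node(4, X2, X2); substituting into the one remaining equation that mentions X1 gives: node(1, M, Z) ≐ node(1, succ(node(4, X2, X2)), succ(node(empty, k, empty))). Substituting into the earlier binding gives V := node(4, X2, X2).
Bind X2 := Z; substituting into the remaining equation gives: node(1, M, Z) ≐ node(1, succ(node(4, Z, Z)), succ(node(empty, k, empty))). Substituting into the earlier bindings gives W := Z, V := node(4, Z, Z), X1 := node(4, Z, Z).
Decompose node/3: 1 ≐ 1,  M ≐ succ(node(4, Z, Z)),  Z ≐ succ(node(empty, k, empty)).
Delete trivial equation 1 ≐ 1.
Bind M := succ(node(4, Z, Z)); no other remaining equation mentions M.
Bind Z := succ(node(empty, k, empty)). Substituting into the earlier bindings gives W := succ(node(empty, k, empty)), V := node(4, succ(node(empty, k, empty)), succ(node(empty, k, empty))), X1 := node(4, succ(node(empty, k, empty)), succ(node(empty, k, empty))), X2 := succ(node(empty, k, empty)), M := succ(node(4, succ(node(empty, k, empty)), succ(node(empty, k, empty)))).
MGU = { W -> succ(node(empty, k, empty)), V -> node(4, succ(node(empty, k, empty)), succ(node(empty, k, empty))), Y2 -> node(empty, 1, k), X1 -> node(4, succ(node(empty, k, empty)), succ(node(empty, k, empty))), X2 -> succ(node(empty, k, empty)), M -> succ(node(4, succ(node(empty, k, empty)), succ(node(empty, k, empty)))), Z -> succ(node(empty, k, empty)) }, so X1 -> node(4, succ(node(empty, k, empty)), succ(node(empty, k, empty))).

node(4, succ(node(empty, k, empty)), succ(node(empty, k, empty)))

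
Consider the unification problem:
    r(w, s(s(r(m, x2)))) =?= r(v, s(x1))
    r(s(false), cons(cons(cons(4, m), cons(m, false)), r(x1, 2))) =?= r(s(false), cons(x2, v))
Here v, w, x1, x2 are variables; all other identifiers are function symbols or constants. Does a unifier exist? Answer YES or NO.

YES

Decompose r/2: w =?= v,  s(s(r(m, x2))) =?= s(x1).
Bind w := v; no other remaining equation mentions w.
Decompose s/1: s(r(m, x2)) =?= x1.
Bind x1 := s(r(m, x2)); substituting into the remaining equation gives: r(s(false), cons(cons(cons(4, m), cons(m, false)), r(s(r(m, x2)), 2))) =?= r(s(false), cons(x2, v)).
Decompose r/2: s(false) =?= s(false),  cons(cons(cons(4, m), cons(m, false)), r(s(r(m, x2)), 2)) =?= cons(x2, v).
Delete trivial equation s(false) =?= s(false).
Decompose cons/2: cons(cons(4, m), cons(m, false)) =?= x2,  r(s(r(m, x2)), 2) =?= v.
Bind x2 := cons(cons(4, m), cons(m, false)); substituting into the remaining equation gives: r(s(r(m, cons(cons(4, m), cons(m, false)))), 2) =?= v. Substituting into the earlier binding gives x1 := s(r(m, cons(cons(4, m), cons(m, false)))).
Bind v := r(s(r(m, cons(cons(4, m), cons(m, false)))), 2). Substituting into the earlier binding gives w := r(s(r(m, cons(cons(4, m), cons(m, false)))), 2).
No equations remain and no clash or occurs-check failure arose, so a unifier exists.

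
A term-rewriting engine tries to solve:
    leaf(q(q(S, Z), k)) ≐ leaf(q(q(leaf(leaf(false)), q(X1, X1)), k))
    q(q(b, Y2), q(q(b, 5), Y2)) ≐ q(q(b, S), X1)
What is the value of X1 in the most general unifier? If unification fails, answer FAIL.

Decompose leaf/1: q(q(S, Z), k) ≐ q(q(leaf(leaf(false)), q(X1, X1)), k).
Decompose q/2: q(S, Z) ≐ q(leaf(leaf(false)), q(X1, X1)),  k ≐ k.
Decompose q/2: S ≐ leaf(leaf(false)),  Z ≐ q(X1, X1).
Bind S := leaf(leaf(false)); substituting into the one remaining equation that mentions S gives: q(q(b, Y2), q(q(b, 5), Y2)) ≐ q(q(b, leaf(leaf(false))), X1).
Bind Z := q(X1, X1); no other remaining equation mentions Z.
Delete trivial equation k ≐ k.
Decompose q/2: q(b, Y2) ≐ q(b, leaf(leaf(false))),  q(q(b, 5), Y2) ≐ X1.
Decompose q/2: b ≐ b,  Y2 ≐ leaf(leaf(false)).
Delete trivial equation b ≐ b.
Bind Y2 := leaf(leaf(false)); substituting into the remaining equation gives: q(q(b, 5), leaf(leaf(false))) ≐ X1.
Bind X1 := q(q(b, 5), leaf(leaf(false))). Substituting into the earlier binding gives Z := q(q(q(b, 5), leaf(leaf(false))), q(q(b, 5), leaf(leaf(false)))).
MGU = { S -> leaf(leaf(false)), Z -> q(q(q(b, 5), leaf(leaf(false))), q(q(b, 5), leaf(leaf(false)))), Y2 -> leaf(leaf(false)), X1 -> q(q(b, 5), leaf(leaf(false))) }, so X1 -> q(q(b, 5), leaf(leaf(false))).

q(q(b, 5), leaf(leaf(false)))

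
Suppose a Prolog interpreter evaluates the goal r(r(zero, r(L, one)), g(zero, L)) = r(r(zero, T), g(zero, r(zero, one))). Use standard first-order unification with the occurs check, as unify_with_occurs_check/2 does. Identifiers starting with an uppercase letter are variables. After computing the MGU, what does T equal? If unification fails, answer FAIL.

r(r(zero, one), one)

Decompose r/2: r(zero, r(L, one)) = r(zero, T),  g(zero, L) = g(zero, r(zero, one)).
Decompose r/2: zero = zero,  r(L, one) = T.
Delete trivial equation zero = zero.
Bind T := r(L, one); no other remaining equation mentions T.
Decompose g/2: zero = zero,  L = r(zero, one).
Delete trivial equation zero = zero.
Bind L := r(zero, one). Substituting into the earlier binding gives T := r(r(zero, one), one).
MGU = { T -> r(r(zero, one), one), L -> r(zero, one) }, so T -> r(r(zero, one), one).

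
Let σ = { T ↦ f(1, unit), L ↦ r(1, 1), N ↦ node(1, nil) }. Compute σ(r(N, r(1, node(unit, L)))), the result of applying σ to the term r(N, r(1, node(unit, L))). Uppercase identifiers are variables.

r(node(1, nil), r(1, node(unit, r(1, 1))))

Replace each occurrence of L with r(1, 1).
Replace each occurrence of N with node(1, nil).
Result: r(node(1, nil), r(1, node(unit, r(1, 1)))).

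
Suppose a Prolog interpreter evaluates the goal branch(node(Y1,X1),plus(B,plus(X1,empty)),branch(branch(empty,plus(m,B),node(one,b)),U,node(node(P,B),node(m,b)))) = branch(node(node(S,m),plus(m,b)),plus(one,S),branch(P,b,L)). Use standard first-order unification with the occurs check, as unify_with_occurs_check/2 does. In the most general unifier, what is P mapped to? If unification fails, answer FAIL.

branch(empty,plus(m,one),node(one,b))

Decompose branch/3: node(Y1,X1) = node(node(S,m),plus(m,b)),  plus(B,plus(X1,empty)) = plus(one,S),  branch(branch(empty,plus(m,B),node(one,b)),U,node(node(P,B),node(m,b))) = branch(P,b,L).
Decompose node/2: Y1 = node(S,m),  X1 = plus(m,b).
Bind Y1 := node(S,m); no other remaining equation mentions Y1.
Bind X1 := plus(m,b); substituting into the one remaining equation that mentions X1 gives: plus(B,plus(plus(m,b),empty)) = plus(one,S).
Decompose plus/2: B = one,  plus(plus(m,b),empty) = S.
Bind B := one; substituting into the one remaining equation that mentions B gives: branch(branch(empty,plus(m,one),node(one,b)),U,node(node(P,one),node(m,b))) = branch(P,b,L).
Bind S := plus(plus(m,b),empty); no other remaining equation mentions S. Substituting into the earlier binding gives Y1 := node(plus(plus(m,b),empty),m).
Decompose branch/3: branch(empty,plus(m,one),node(one,b)) = P,  U = b,  node(node(P,one),node(m,b)) = L.
Bind P := branch(empty,plus(m,one),node(one,b)); substituting into the one remaining equation that mentions P gives: node(node(branch(empty,plus(m,one),node(one,b)),one),node(m,b)) = L.
Bind U := b; no other remaining equation mentions U.
Bind L := node(node(branch(empty,plus(m,one),node(one,b)),one),node(m,b)).
MGU = { Y1 = node(plus(plus(m,b),empty),m), X1 = plus(m,b), B = one, S = plus(plus(m,b),empty), P = branch(empty,plus(m,one),node(one,b)), U = b, L = node(node(branch(empty,plus(m,one),node(one,b)),one),node(m,b)) }, so P = branch(empty,plus(m,one),node(one,b)).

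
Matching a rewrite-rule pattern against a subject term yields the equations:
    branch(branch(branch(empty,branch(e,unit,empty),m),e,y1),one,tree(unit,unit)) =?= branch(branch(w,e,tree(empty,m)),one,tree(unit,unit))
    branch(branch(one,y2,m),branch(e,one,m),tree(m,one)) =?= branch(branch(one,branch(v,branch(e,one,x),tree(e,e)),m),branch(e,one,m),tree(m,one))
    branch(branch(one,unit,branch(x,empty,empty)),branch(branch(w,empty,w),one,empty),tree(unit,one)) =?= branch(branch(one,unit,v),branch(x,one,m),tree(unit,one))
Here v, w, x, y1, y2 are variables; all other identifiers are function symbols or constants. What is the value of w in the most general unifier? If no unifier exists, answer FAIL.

FAIL

Decompose branch/3: branch(branch(empty,branch(e,unit,empty),m),e,y1) =?= branch(w,e,tree(empty,m)),  one =?= one,  tree(unit,unit) =?= tree(unit,unit).
Decompose branch/3: branch(empty,branch(e,unit,empty),m) =?= w,  e =?= e,  y1 =?= tree(empty,m).
Bind w := branch(empty,branch(e,unit,empty),m); substituting into the one remaining equation that mentions w gives: branch(branch(one,unit,branch(x,empty,empty)),branch(branch(branch(empty,branch(e,unit,empty),m),empty,branch(empty,branch(e,unit,empty),m)),one,empty),tree(unit,one)) =?= branch(branch(one,unit,v),branch(x,one,m),tree(unit,one)).
Delete trivial equation e =?= e.
Bind y1 := tree(empty,m); no other remaining equation mentions y1.
Delete trivial equation one =?= one.
Delete trivial equation tree(unit,unit) =?= tree(unit,unit).
Decompose branch/3: branch(one,y2,m) =?= branch(one,branch(v,branch(e,one,x),tree(e,e)),m),  branch(e,one,m) =?= branch(e,one,m),  tree(m,one) =?= tree(m,one).
Decompose branch/3: one =?= one,  y2 =?= branch(v,branch(e,one,x),tree(e,e)),  m =?= m.
Delete trivial equation one =?= one.
Bind y2 := branch(v,branch(e,one,x),tree(e,e)); no other remaining equation mentions y2.
Delete trivial equation m =?= m.
Delete trivial equation branch(e,one,m) =?= branch(e,one,m).
Delete trivial equation tree(m,one) =?= tree(m,one).
Decompose branch/3: branch(one,unit,branch(x,empty,empty)) =?= branch(one,unit,v),  branch(branch(branch(empty,branch(e,unit,empty),m),empty,branch(empty,branch(e,unit,empty),m)),one,empty) =?= branch(x,one,m),  tree(unit,one) =?= tree(unit,one).
Decompose branch/3: one =?= one,  unit =?= unit,  branch(x,empty,empty) =?= v.
Delete trivial equation one =?= one.
Delete trivial equation unit =?= unit.
Bind v := branch(x,empty,empty); no other remaining equation mentions v. Substituting into the earlier binding gives y2 := branch(branch(x,empty,empty),branch(e,one,x),tree(e,e)).
Decompose branch/3: branch(branch(empty,branch(e,unit,empty),m),empty,branch(empty,branch(e,unit,empty),m)) =?= x,  one =?= one,  empty =?= m.
Bind x := branch(branch(empty,branch(e,unit,empty),m),empty,branch(empty,branch(e,unit,empty),m)); no other remaining equation mentions x. Substituting into the earlier bindings gives y2 := branch(branch(branch(branch(empty,branch(e,unit,empty),m),empty,branch(empty,branch(e,unit,empty),m)),empty,empty),branch(e,one,branch(branch(empty,branch(e,unit,empty),m),empty,branch(empty,branch(e,unit,empty),m))),tree(e,e)), v := branch(branch(branch(empty,branch(e,unit,empty),m),empty,branch(empty,branch(e,unit,empty),m)),empty,empty).
Delete trivial equation one =?= one.
Clash: constants empty and m differ; no unifier exists.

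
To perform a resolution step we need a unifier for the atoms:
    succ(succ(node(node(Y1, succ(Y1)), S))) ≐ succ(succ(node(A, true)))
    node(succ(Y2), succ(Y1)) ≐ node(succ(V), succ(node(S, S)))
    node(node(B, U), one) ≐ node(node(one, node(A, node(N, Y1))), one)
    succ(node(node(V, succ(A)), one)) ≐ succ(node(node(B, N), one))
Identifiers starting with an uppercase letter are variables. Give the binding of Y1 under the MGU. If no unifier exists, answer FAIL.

node(true, true)

Decompose succ/1: succ(node(node(Y1, succ(Y1)), S)) ≐ succ(node(A, true)).
Decompose succ/1: node(node(Y1, succ(Y1)), S) ≐ node(A, true).
Decompose node/2: node(Y1, succ(Y1)) ≐ A,  S ≐ true.
Bind A := node(Y1, succ(Y1)); substituting into the 2 remaining equations that mention A gives: node(node(B, U), one) ≐ node(node(one, node(node(Y1, succ(Y1)), node(N, Y1))), one),  succ(node(node(V, succ(node(Y1, succ(Y1)))), one)) ≐ succ(node(node(B, N), one)).
Bind S := true; substituting into the one remaining equation that mentions S gives: node(succ(Y2), succ(Y1)) ≐ node(succ(V), succ(node(true, true))).
Decompose node/2: succ(Y2) ≐ succ(V),  succ(Y1) ≐ succ(node(true, true)).
Decompose succ/1: Y2 ≐ V.
Bind Y2 := V; no other remaining equation mentions Y2.
Decompose succ/1: Y1 ≐ node(true, true).
Bind Y1 := node(true, true); substituting into the remaining equations gives: node(node(B, U), one) ≐ node(node(one, node(node(node(true, true), succ(node(true, true))), node(N, node(true, true)))), one),  succ(node(node(V, succ(node(node(true, true), succ(node(true, true))))), one)) ≐ succ(node(node(B, N), one)). Substituting into the earlier binding gives A := node(node(true, true), succ(node(true, true))).
Decompose node/2: node(B, U) ≐ node(one, node(node(node(true, true), succ(node(true, true))), node(N, node(true, true)))),  one ≐ one.
Decompose node/2: B ≐ one,  U ≐ node(node(node(true, true), succ(node(true, true))), node(N, node(true, true))).
Bind B := one; substituting into the one remaining equation that mentions B gives: succ(node(node(V, succ(node(node(true, true), succ(node(true, true))))), one)) ≐ succ(node(node(one, N), one)).
Bind U := node(node(node(true, true), succ(node(true, true))), node(N, node(true, true))); no other remaining equation mentions U.
Delete trivial equation one ≐ one.
Decompose succ/1: node(node(V, succ(node(node(true, true), succ(node(true, true))))), one) ≐ node(node(one, N), one).
Decompose node/2: node(V, succ(node(node(true, true), succ(node(true, true))))) ≐ node(one, N),  one ≐ one.
Decompose node/2: V ≐ one,  succ(node(node(true, true), succ(node(true, true)))) ≐ N.
Bind V := one; no other remaining equation mentions V. Substituting into the earlier binding gives Y2 := one.
Bind N := succ(node(node(true, true), succ(node(true, true)))); no other remaining equation mentions N. Substituting into the earlier binding gives U := node(node(node(true, true), succ(node(true, true))), node(succ(node(node(true, true), succ(node(true, true)))), node(true, true))).
Delete trivial equation one ≐ one.
MGU = { A := node(node(true, true), succ(node(true, true))), S := true, Y2 := one, Y1 := node(true, true), B := one, U := node(node(node(true, true), succ(node(true, true))), node(succ(node(node(true, true), succ(node(true, true)))), node(true, true))), V := one, N := succ(node(node(true, true), succ(node(true, true)))) }, so Y1 := node(true, true).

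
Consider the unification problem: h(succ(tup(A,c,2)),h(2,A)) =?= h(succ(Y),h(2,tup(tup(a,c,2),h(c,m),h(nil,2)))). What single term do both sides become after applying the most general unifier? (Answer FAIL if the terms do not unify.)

h(succ(tup(tup(tup(a,c,2),h(c,m),h(nil,2)),c,2)),h(2,tup(tup(a,c,2),h(c,m),h(nil,2))))

Decompose h/2: succ(tup(A,c,2)) =?= succ(Y),  h(2,A) =?= h(2,tup(tup(a,c,2),h(c,m),h(nil,2))).
Decompose succ/1: tup(A,c,2) =?= Y.
Bind Y := tup(A,c,2); no other remaining equation mentions Y.
Decompose h/2: 2 =?= 2,  A =?= tup(tup(a,c,2),h(c,m),h(nil,2)).
Delete trivial equation 2 =?= 2.
Bind A := tup(tup(a,c,2),h(c,m),h(nil,2)). Substituting into the earlier binding gives Y := tup(tup(tup(a,c,2),h(c,m),h(nil,2)),c,2).
Applying the MGU to either side gives h(succ(tup(tup(tup(a,c,2),h(c,m),h(nil,2)),c,2)),h(2,tup(tup(a,c,2),h(c,m),h(nil,2)))).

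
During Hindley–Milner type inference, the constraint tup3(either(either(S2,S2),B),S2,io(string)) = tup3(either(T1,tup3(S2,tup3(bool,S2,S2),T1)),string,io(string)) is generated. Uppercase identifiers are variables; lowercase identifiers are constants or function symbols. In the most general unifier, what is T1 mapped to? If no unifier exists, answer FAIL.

Decompose tup3/3: either(either(S2,S2),B) = either(T1,tup3(S2,tup3(bool,S2,S2),T1)),  S2 = string,  io(string) = io(string).
Decompose either/2: either(S2,S2) = T1,  B = tup3(S2,tup3(bool,S2,S2),T1).
Bind T1 := either(S2,S2); substituting into the one remaining equation that mentions T1 gives: B = tup3(S2,tup3(bool,S2,S2),either(S2,S2)).
Bind B := tup3(S2,tup3(bool,S2,S2),either(S2,S2)); no other remaining equation mentions B.
Bind S2 := string; no other remaining equation mentions S2. Substituting into the earlier bindings gives T1 := either(string,string), B := tup3(string,tup3(bool,string,string),either(string,string)).
Delete trivial equation io(string) = io(string).
MGU = { T1 := either(string,string), B := tup3(string,tup3(bool,string,string),either(string,string)), S2 := string }, so T1 := either(string,string).

either(string,string)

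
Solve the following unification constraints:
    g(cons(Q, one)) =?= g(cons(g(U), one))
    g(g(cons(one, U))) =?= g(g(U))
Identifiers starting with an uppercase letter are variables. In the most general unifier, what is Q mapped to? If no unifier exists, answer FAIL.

FAIL

Decompose g/1: cons(Q, one) =?= cons(g(U), one).
Decompose cons/2: Q =?= g(U),  one =?= one.
Bind Q := g(U); no other remaining equation mentions Q.
Delete trivial equation one =?= one.
Decompose g/1: g(cons(one, U)) =?= g(U).
Decompose g/1: cons(one, U) =?= U.
Occurs check fails: U occurs in cons(one, U); the equation U =?= cons(one, U) has no finite solution.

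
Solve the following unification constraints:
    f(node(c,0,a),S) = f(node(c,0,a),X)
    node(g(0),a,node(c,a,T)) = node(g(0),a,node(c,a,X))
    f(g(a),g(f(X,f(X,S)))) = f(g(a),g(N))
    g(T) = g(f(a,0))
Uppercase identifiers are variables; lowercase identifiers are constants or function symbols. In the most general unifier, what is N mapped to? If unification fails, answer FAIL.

f(f(a,0),f(f(a,0),f(a,0)))

Decompose f/2: node(c,0,a) = node(c,0,a),  S = X.
Delete trivial equation node(c,0,a) = node(c,0,a).
Bind S := X; substituting into the one remaining equation that mentions S gives: f(g(a),g(f(X,f(X,X)))) = f(g(a),g(N)).
Decompose node/3: g(0) = g(0),  a = a,  node(c,a,T) = node(c,a,X).
Delete trivial equation g(0) = g(0).
Delete trivial equation a = a.
Decompose node/3: c = c,  a = a,  T = X.
Delete trivial equation c = c.
Delete trivial equation a = a.
Bind T := X; substituting into the one remaining equation that mentions T gives: g(X) = g(f(a,0)).
Decompose f/2: g(a) = g(a),  g(f(X,f(X,X))) = g(N).
Delete trivial equation g(a) = g(a).
Decompose g/1: f(X,f(X,X)) = N.
Bind N := f(X,f(X,X)); no other remaining equation mentions N.
Decompose g/1: X = f(a,0).
Bind X := f(a,0). Substituting into the earlier bindings gives S := f(a,0), T := f(a,0), N := f(f(a,0),f(f(a,0),f(a,0))).
MGU = { S ↦ f(a,0), T ↦ f(a,0), N ↦ f(f(a,0),f(f(a,0),f(a,0))), X ↦ f(a,0) }, so N ↦ f(f(a,0),f(f(a,0),f(a,0))).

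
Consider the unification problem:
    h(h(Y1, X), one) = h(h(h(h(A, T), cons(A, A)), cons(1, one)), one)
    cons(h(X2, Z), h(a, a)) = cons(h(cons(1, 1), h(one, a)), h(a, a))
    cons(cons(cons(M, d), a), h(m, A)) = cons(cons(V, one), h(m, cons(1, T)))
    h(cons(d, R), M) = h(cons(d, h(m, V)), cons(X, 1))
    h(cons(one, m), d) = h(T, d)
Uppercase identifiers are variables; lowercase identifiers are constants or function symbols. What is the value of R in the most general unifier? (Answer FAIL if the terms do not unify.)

FAIL

Decompose h/2: h(Y1, X) = h(h(h(A, T), cons(A, A)), cons(1, one)),  one = one.
Decompose h/2: Y1 = h(h(A, T), cons(A, A)),  X = cons(1, one).
Bind Y1 := h(h(A, T), cons(A, A)); no other remaining equation mentions Y1.
Bind X := cons(1, one); substituting into the one remaining equation that mentions X gives: h(cons(d, R), M) = h(cons(d, h(m, V)), cons(cons(1, one), 1)).
Delete trivial equation one = one.
Decompose cons/2: h(X2, Z) = h(cons(1, 1), h(one, a)),  h(a, a) = h(a, a).
Decompose h/2: X2 = cons(1, 1),  Z = h(one, a).
Bind X2 := cons(1, 1); no other remaining equation mentions X2.
Bind Z := h(one, a); no other remaining equation mentions Z.
Delete trivial equation h(a, a) = h(a, a).
Decompose cons/2: cons(cons(M, d), a) = cons(V, one),  h(m, A) = h(m, cons(1, T)).
Decompose cons/2: cons(M, d) = V,  a = one.
Bind V := cons(M, d); substituting into the one remaining equation that mentions V gives: h(cons(d, R), M) = h(cons(d, h(m, cons(M, d))), cons(cons(1, one), 1)).
Clash: constants a and one differ; no unifier exists.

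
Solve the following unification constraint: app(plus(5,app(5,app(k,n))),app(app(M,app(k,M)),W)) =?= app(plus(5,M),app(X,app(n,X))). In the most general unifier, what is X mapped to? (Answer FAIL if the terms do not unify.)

Decompose app/2: plus(5,app(5,app(k,n))) =?= plus(5,M),  app(app(M,app(k,M)),W) =?= app(X,app(n,X)).
Decompose plus/2: 5 =?= 5,  app(5,app(k,n)) =?= M.
Delete trivial equation 5 =?= 5.
Bind M := app(5,app(k,n)); substituting into the remaining equation gives: app(app(app(5,app(k,n)),app(k,app(5,app(k,n)))),W) =?= app(X,app(n,X)).
Decompose app/2: app(app(5,app(k,n)),app(k,app(5,app(k,n)))) =?= X,  W =?= app(n,X).
Bind X := app(app(5,app(k,n)),app(k,app(5,app(k,n)))); substituting into the remaining equation gives: W =?= app(n,app(app(5,app(k,n)),app(k,app(5,app(k,n))))).
Bind W := app(n,app(app(5,app(k,n)),app(k,app(5,app(k,n))))).
MGU = { M ↦ app(5,app(k,n)), X ↦ app(app(5,app(k,n)),app(k,app(5,app(k,n)))), W ↦ app(n,app(app(5,app(k,n)),app(k,app(5,app(k,n))))) }, so X ↦ app(app(5,app(k,n)),app(k,app(5,app(k,n)))).

app(app(5,app(k,n)),app(k,app(5,app(k,n))))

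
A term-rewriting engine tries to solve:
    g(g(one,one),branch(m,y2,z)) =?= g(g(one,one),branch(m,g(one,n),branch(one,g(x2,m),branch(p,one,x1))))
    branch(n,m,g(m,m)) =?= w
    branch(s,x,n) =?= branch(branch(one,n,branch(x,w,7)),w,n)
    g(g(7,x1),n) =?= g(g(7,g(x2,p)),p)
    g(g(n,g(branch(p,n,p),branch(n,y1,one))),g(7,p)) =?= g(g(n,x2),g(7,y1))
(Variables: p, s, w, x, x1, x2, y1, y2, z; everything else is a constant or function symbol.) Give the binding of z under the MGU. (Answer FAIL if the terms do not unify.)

branch(one,g(g(branch(n,n,n),branch(n,n,one)),m),branch(n,one,g(g(branch(n,n,n),branch(n,n,one)),n)))

Decompose g/2: g(one,one) =?= g(one,one),  branch(m,y2,z) =?= branch(m,g(one,n),branch(one,g(x2,m),branch(p,one,x1))).
Delete trivial equation g(one,one) =?= g(one,one).
Decompose branch/3: m =?= m,  y2 =?= g(one,n),  z =?= branch(one,g(x2,m),branch(p,one,x1)).
Delete trivial equation m =?= m.
Bind y2 := g(one,n); no other remaining equation mentions y2.
Bind z := branch(one,g(x2,m),branch(p,one,x1)); no other remaining equation mentions z.
Bind w := branch(n,m,g(m,m)); substituting into the one remaining equation that mentions w gives: branch(s,x,n) =?= branch(branch(one,n,branch(x,branch(n,m,g(m,m)),7)),branch(n,m,g(m,m)),n).
Decompose branch/3: s =?= branch(one,n,branch(x,branch(n,m,g(m,m)),7)),  x =?= branch(n,m,g(m,m)),  n =?= n.
Bind s := branch(one,n,branch(x,branch(n,m,g(m,m)),7)); no other remaining equation mentions s.
Bind x := branch(n,m,g(m,m)); no other remaining equation mentions x. Substituting into the earlier binding gives s := branch(one,n,branch(branch(n,m,g(m,m)),branch(n,m,g(m,m)),7)).
Delete trivial equation n =?= n.
Decompose g/2: g(7,x1) =?= g(7,g(x2,p)),  n =?= p.
Decompose g/2: 7 =?= 7,  x1 =?= g(x2,p).
Delete trivial equation 7 =?= 7.
Bind x1 := g(x2,p); no other remaining equation mentions x1. Substituting into the earlier binding gives z := branch(one,g(x2,m),branch(p,one,g(x2,p))).
Bind p := n; substituting into the remaining equation gives: g(g(n,g(branch(n,n,n),branch(n,y1,one))),g(7,n)) =?= g(g(n,x2),g(7,y1)). Substituting into the earlier bindings gives z := branch(one,g(x2,m),branch(n,one,g(x2,n))), x1 := g(x2,n).
Decompose g/2: g(n,g(branch(n,n,n),branch(n,y1,one))) =?= g(n,x2),  g(7,n) =?= g(7,y1).
Decompose g/2: n =?= n,  g(branch(n,n,n),branch(n,y1,one)) =?= x2.
Delete trivial equation n =?= n.
Bind x2 := g(branch(n,n,n),branch(n,y1,one)); no other remaining equation mentions x2. Substituting into the earlier bindings gives z := branch(one,g(g(branch(n,n,n),branch(n,y1,one)),m),branch(n,one,g(g(branch(n,n,n),branch(n,y1,one)),n))), x1 := g(g(branch(n,n,n),branch(n,y1,one)),n).
Decompose g/2: 7 =?= 7,  n =?= y1.
Delete trivial equation 7 =?= 7.
Bind y1 := n. Substituting into the earlier bindings gives z := branch(one,g(g(branch(n,n,n),branch(n,n,one)),m),branch(n,one,g(g(branch(n,n,n),branch(n,n,one)),n))), x1 := g(g(branch(n,n,n),branch(n,n,one)),n), x2 := g(branch(n,n,n),branch(n,n,one)).
MGU = { y2 -> g(one,n), z -> branch(one,g(g(branch(n,n,n),branch(n,n,one)),m),branch(n,one,g(g(branch(n,n,n),branch(n,n,one)),n))), w -> branch(n,m,g(m,m)), s -> branch(one,n,branch(branch(n,m,g(m,m)),branch(n,m,g(m,m)),7)), x -> branch(n,m,g(m,m)), x1 -> g(g(branch(n,n,n),branch(n,n,one)),n), p -> n, x2 -> g(branch(n,n,n),branch(n,n,one)), y1 -> n }, so z -> branch(one,g(g(branch(n,n,n),branch(n,n,one)),m),branch(n,one,g(g(branch(n,n,n),branch(n,n,one)),n))).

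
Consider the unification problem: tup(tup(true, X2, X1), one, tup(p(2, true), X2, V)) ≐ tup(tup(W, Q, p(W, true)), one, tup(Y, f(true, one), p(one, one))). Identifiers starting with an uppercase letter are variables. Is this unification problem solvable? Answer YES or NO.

YES

Decompose tup/3: tup(true, X2, X1) ≐ tup(W, Q, p(W, true)),  one ≐ one,  tup(p(2, true), X2, V) ≐ tup(Y, f(true, one), p(one, one)).
Decompose tup/3: true ≐ W,  X2 ≐ Q,  X1 ≐ p(W, true).
Bind W := true; substituting into the one remaining equation that mentions W gives: X1 ≐ p(true, true).
Bind X2 := Q; substituting into the one remaining equation that mentions X2 gives: tup(p(2, true), Q, V) ≐ tup(Y, f(true, one), p(one, one)).
Bind X1 := p(true, true); no other remaining equation mentions X1.
Delete trivial equation one ≐ one.
Decompose tup/3: p(2, true) ≐ Y,  Q ≐ f(true, one),  V ≐ p(one, one).
Bind Y := p(2, true); no other remaining equation mentions Y.
Bind Q := f(true, one); no other remaining equation mentions Q. Substituting into the earlier binding gives X2 := f(true, one).
Bind V := p(one, one).
No equations remain and no clash or occurs-check failure arose, so a unifier exists.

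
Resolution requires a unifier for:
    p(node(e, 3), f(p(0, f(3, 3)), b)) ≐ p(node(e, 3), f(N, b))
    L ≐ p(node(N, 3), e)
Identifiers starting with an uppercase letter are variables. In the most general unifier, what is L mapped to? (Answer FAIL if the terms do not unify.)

Decompose p/2: node(e, 3) ≐ node(e, 3),  f(p(0, f(3, 3)), b) ≐ f(N, b).
Delete trivial equation node(e, 3) ≐ node(e, 3).
Decompose f/2: p(0, f(3, 3)) ≐ N,  b ≐ b.
Bind N := p(0, f(3, 3)); substituting into the one remaining equation that mentions N gives: L ≐ p(node(p(0, f(3, 3)), 3), e).
Delete trivial equation b ≐ b.
Bind L := p(node(p(0, f(3, 3)), 3), e).
MGU = { N -> p(0, f(3, 3)), L -> p(node(p(0, f(3, 3)), 3), e) }, so L -> p(node(p(0, f(3, 3)), 3), e).

p(node(p(0, f(3, 3)), 3), e)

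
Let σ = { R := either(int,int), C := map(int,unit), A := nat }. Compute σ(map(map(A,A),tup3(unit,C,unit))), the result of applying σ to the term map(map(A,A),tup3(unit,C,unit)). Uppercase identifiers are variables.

map(map(nat,nat),tup3(unit,map(int,unit),unit))

Replace each occurrence of C with map(int,unit).
Replace each occurrence of A with nat.
Result: map(map(nat,nat),tup3(unit,map(int,unit),unit)).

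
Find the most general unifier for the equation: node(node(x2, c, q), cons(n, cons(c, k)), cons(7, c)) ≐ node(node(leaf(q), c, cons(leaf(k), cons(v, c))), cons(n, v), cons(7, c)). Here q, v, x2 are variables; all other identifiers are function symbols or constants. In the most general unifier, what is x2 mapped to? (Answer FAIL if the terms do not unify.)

leaf(cons(leaf(k), cons(cons(c, k), c)))

Decompose node/3: node(x2, c, q) ≐ node(leaf(q), c, cons(leaf(k), cons(v, c))),  cons(n, cons(c, k)) ≐ cons(n, v),  cons(7, c) ≐ cons(7, c).
Decompose node/3: x2 ≐ leaf(q),  c ≐ c,  q ≐ cons(leaf(k), cons(v, c)).
Bind x2 := leaf(q); no other remaining equation mentions x2.
Delete trivial equation c ≐ c.
Bind q := cons(leaf(k), cons(v, c)); no other remaining equation mentions q. Substituting into the earlier binding gives x2 := leaf(cons(leaf(k), cons(v, c))).
Decompose cons/2: n ≐ n,  cons(c, k) ≐ v.
Delete trivial equation n ≐ n.
Bind v := cons(c, k); no other remaining equation mentions v. Substituting into the earlier bindings gives x2 := leaf(cons(leaf(k), cons(cons(c, k), c))), q := cons(leaf(k), cons(cons(c, k), c)).
Delete trivial equation cons(7, c) ≐ cons(7, c).
MGU = { x2 -> leaf(cons(leaf(k), cons(cons(c, k), c))), q -> cons(leaf(k), cons(cons(c, k), c)), v -> cons(c, k) }, so x2 -> leaf(cons(leaf(k), cons(cons(c, k), c))).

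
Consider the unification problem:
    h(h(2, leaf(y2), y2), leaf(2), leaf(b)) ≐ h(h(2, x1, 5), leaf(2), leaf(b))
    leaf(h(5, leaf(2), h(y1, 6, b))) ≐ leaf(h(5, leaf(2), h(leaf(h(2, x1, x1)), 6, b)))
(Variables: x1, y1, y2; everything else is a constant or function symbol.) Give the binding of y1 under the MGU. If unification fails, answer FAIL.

leaf(h(2, leaf(5), leaf(5)))

Decompose h/3: h(2, leaf(y2), y2) ≐ h(2, x1, 5),  leaf(2) ≐ leaf(2),  leaf(b) ≐ leaf(b).
Decompose h/3: 2 ≐ 2,  leaf(y2) ≐ x1,  y2 ≐ 5.
Delete trivial equation 2 ≐ 2.
Bind x1 := leaf(y2); substituting into the one remaining equation that mentions x1 gives: leaf(h(5, leaf(2), h(y1, 6, b))) ≐ leaf(h(5, leaf(2), h(leaf(h(2, leaf(y2), leaf(y2))), 6, b))).
Bind y2 := 5; substituting into the one remaining equation that mentions y2 gives: leaf(h(5, leaf(2), h(y1, 6, b))) ≐ leaf(h(5, leaf(2), h(leaf(h(2, leaf(5), leaf(5))), 6, b))). Substituting into the earlier binding gives x1 := leaf(5).
Delete trivial equation leaf(2) ≐ leaf(2).
Delete trivial equation leaf(b) ≐ leaf(b).
Decompose leaf/1: h(5, leaf(2), h(y1, 6, b)) ≐ h(5, leaf(2), h(leaf(h(2, leaf(5), leaf(5))), 6, b)).
Decompose h/3: 5 ≐ 5,  leaf(2) ≐ leaf(2),  h(y1, 6, b) ≐ h(leaf(h(2, leaf(5), leaf(5))), 6, b).
Delete trivial equation 5 ≐ 5.
Delete trivial equation leaf(2) ≐ leaf(2).
Decompose h/3: y1 ≐ leaf(h(2, leaf(5), leaf(5))),  6 ≐ 6,  b ≐ b.
Bind y1 := leaf(h(2, leaf(5), leaf(5))); no other remaining equation mentions y1.
Delete trivial equation 6 ≐ 6.
Delete trivial equation b ≐ b.
MGU = { x1 ↦ leaf(5), y2 ↦ 5, y1 ↦ leaf(h(2, leaf(5), leaf(5))) }, so y1 ↦ leaf(h(2, leaf(5), leaf(5))).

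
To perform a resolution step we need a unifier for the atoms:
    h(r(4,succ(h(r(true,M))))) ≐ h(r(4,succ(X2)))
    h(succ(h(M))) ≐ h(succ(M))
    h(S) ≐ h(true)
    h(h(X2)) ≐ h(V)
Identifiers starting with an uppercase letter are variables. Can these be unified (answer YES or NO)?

NO

Decompose h/1: r(4,succ(h(r(true,M)))) ≐ r(4,succ(X2)).
Decompose r/2: 4 ≐ 4,  succ(h(r(true,M))) ≐ succ(X2).
Delete trivial equation 4 ≐ 4.
Decompose succ/1: h(r(true,M)) ≐ X2.
Bind X2 := h(r(true,M)); substituting into the one remaining equation that mentions X2 gives: h(h(h(r(true,M)))) ≐ h(V).
Decompose h/1: succ(h(M)) ≐ succ(M).
Decompose succ/1: h(M) ≐ M.
Occurs check fails: M occurs in h(M); the equation M ≐ h(M) has no finite solution.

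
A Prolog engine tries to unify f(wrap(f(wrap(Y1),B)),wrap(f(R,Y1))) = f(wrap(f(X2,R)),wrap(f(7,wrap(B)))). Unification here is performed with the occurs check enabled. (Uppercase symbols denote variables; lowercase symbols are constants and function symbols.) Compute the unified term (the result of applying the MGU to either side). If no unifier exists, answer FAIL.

Decompose f/2: wrap(f(wrap(Y1),B)) = wrap(f(X2,R)),  wrap(f(R,Y1)) = wrap(f(7,wrap(B))).
Decompose wrap/1: f(wrap(Y1),B) = f(X2,R).
Decompose f/2: wrap(Y1) = X2,  B = R.
Bind X2 := wrap(Y1); no other remaining equation mentions X2.
Bind B := R; substituting into the remaining equation gives: wrap(f(R,Y1)) = wrap(f(7,wrap(R))).
Decompose wrap/1: f(R,Y1) = f(7,wrap(R)).
Decompose f/2: R = 7,  Y1 = wrap(R).
Bind R := 7; substituting into the remaining equation gives: Y1 = wrap(7). Substituting into the earlier binding gives B := 7.
Bind Y1 := wrap(7). Substituting into the earlier binding gives X2 := wrap(wrap(7)).
Applying the MGU to either side gives f(wrap(f(wrap(wrap(7)),7)),wrap(f(7,wrap(7)))).

f(wrap(f(wrap(wrap(7)),7)),wrap(f(7,wrap(7))))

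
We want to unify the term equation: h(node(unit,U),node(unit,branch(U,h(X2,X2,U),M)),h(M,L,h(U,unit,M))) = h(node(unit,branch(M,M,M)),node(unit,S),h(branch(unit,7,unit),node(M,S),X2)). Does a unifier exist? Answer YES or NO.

Decompose h/3: node(unit,U) = node(unit,branch(M,M,M)),  node(unit,branch(U,h(X2,X2,U),M)) = node(unit,S),  h(M,L,h(U,unit,M)) = h(branch(unit,7,unit),node(M,S),X2).
Decompose node/2: unit = unit,  U = branch(M,M,M).
Delete trivial equation unit = unit.
Bind U := branch(M,M,M); substituting into the remaining equations gives: node(unit,branch(branch(M,M,M),h(X2,X2,branch(M,M,M)),M)) = node(unit,S),  h(M,L,h(branch(M,M,M),unit,M)) = h(branch(unit,7,unit),node(M,S),X2).
Decompose node/2: unit = unit,  branch(branch(M,M,M),h(X2,X2,branch(M,M,M)),M) = S.
Delete trivial equation unit = unit.
Bind S := branch(branch(M,M,M),h(X2,X2,branch(M,M,M)),M); substituting into the remaining equation gives: h(M,L,h(branch(M,M,M),unit,M)) = h(branch(unit,7,unit),node(M,branch(branch(M,M,M),h(X2,X2,branch(M,M,M)),M)),X2).
Decompose h/3: M = branch(unit,7,unit),  L = node(M,branch(branch(M,M,M),h(X2,X2,branch(M,M,M)),M)),  h(branch(M,M,M),unit,M) = X2.
Bind M := branch(unit,7,unit); substituting into the remaining equations gives: L = node(branch(unit,7,unit),branch(branch(branch(unit,7,unit),branch(unit,7,unit),branch(unit,7,unit)),h(X2,X2,branch(branch(unit,7,unit),branch(unit,7,unit),branch(unit,7,unit))),branch(unit,7,unit))),  h(branch(branch(unit,7,unit),branch(unit,7,unit),branch(unit,7,unit)),unit,branch(unit,7,unit)) = X2. Substituting into the earlier bindings gives U := branch(branch(unit,7,unit),branch(unit,7,unit),branch(unit,7,unit)), S := branch(branch(branch(unit,7,unit),branch(unit,7,unit),branch(unit,7,unit)),h(X2,X2,branch(branch(unit,7,unit),branch(unit,7,unit),branch(unit,7,unit))),branch(unit,7,unit)).
Bind L := node(branch(unit,7,unit),branch(branch(branch(unit,7,unit),branch(unit,7,unit),branch(unit,7,unit)),h(X2,X2,branch(branch(unit,7,unit),branch(unit,7,unit),branch(unit,7,unit))),branch(unit,7,unit))); no other remaining equation mentions L.
Bind X2 := h(branch(branch(unit,7,unit),branch(unit,7,unit),branch(unit,7,unit)),unit,branch(unit,7,unit)). Substituting into the earlier bindings gives S := branch(branch(branch(unit,7,unit),branch(unit,7,unit),branch(unit,7,unit)),h(h(branch(branch(unit,7,unit),branch(unit,7,unit),branch(unit,7,unit)),unit,branch(unit,7,unit)),h(branch(branch(unit,7,unit),branch(unit,7,unit),branch(unit,7,unit)),unit,branch(unit,7,unit)),branch(branch(unit,7,unit),branch(unit,7,unit),branch(unit,7,unit))),branch(unit,7,unit)), L := node(branch(unit,7,unit),branch(branch(branch(unit,7,unit),branch(unit,7,unit),branch(unit,7,unit)),h(h(branch(branch(unit,7,unit),branch(unit,7,unit),branch(unit,7,unit)),unit,branch(unit,7,unit)),h(branch(branch(unit,7,unit),branch(unit,7,unit),branch(unit,7,unit)),unit,branch(unit,7,unit)),branch(branch(unit,7,unit),branch(unit,7,unit),branch(unit,7,unit))),branch(unit,7,unit))).
No equations remain and no clash or occurs-check failure arose, so a unifier exists.

YES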